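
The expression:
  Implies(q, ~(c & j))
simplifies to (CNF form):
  ~c | ~j | ~q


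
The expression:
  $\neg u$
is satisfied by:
  {u: False}


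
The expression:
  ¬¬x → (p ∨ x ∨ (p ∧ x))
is always true.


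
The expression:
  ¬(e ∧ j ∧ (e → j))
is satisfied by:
  {e: False, j: False}
  {j: True, e: False}
  {e: True, j: False}


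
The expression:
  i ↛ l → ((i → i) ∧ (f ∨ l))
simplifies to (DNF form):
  f ∨ l ∨ ¬i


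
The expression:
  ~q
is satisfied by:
  {q: False}


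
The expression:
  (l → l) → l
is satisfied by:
  {l: True}


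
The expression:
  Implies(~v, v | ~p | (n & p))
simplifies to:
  n | v | ~p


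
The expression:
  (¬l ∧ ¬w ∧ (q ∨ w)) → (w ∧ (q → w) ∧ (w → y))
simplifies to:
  l ∨ w ∨ ¬q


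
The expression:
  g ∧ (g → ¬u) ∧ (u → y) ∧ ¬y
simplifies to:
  g ∧ ¬u ∧ ¬y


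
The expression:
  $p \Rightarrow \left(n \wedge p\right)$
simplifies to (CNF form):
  $n \vee \neg p$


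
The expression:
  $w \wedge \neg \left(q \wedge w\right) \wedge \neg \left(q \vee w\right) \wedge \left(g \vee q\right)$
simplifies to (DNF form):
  $\text{False}$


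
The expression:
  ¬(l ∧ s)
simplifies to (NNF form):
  ¬l ∨ ¬s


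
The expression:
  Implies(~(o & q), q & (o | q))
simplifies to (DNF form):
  q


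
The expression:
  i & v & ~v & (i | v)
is never true.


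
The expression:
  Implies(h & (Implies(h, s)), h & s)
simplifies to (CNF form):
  True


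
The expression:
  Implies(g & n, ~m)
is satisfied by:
  {g: False, m: False, n: False}
  {n: True, g: False, m: False}
  {m: True, g: False, n: False}
  {n: True, m: True, g: False}
  {g: True, n: False, m: False}
  {n: True, g: True, m: False}
  {m: True, g: True, n: False}


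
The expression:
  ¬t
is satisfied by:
  {t: False}


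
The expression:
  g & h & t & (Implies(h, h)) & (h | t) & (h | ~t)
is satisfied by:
  {t: True, h: True, g: True}


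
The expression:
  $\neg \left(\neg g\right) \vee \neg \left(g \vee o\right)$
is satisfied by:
  {g: True, o: False}
  {o: False, g: False}
  {o: True, g: True}


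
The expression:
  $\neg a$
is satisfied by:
  {a: False}


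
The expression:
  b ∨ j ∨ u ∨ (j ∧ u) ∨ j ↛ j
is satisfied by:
  {b: True, u: True, j: True}
  {b: True, u: True, j: False}
  {b: True, j: True, u: False}
  {b: True, j: False, u: False}
  {u: True, j: True, b: False}
  {u: True, j: False, b: False}
  {j: True, u: False, b: False}


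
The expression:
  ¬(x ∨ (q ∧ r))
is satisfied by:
  {x: False, q: False, r: False}
  {r: True, x: False, q: False}
  {q: True, x: False, r: False}


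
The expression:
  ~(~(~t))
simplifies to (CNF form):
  ~t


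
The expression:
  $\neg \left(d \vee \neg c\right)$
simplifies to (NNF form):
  $c \wedge \neg d$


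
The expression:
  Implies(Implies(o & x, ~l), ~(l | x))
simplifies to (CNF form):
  (l | ~x) & (o | ~x) & (x | ~l)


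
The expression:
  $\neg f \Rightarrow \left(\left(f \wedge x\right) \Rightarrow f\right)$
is always true.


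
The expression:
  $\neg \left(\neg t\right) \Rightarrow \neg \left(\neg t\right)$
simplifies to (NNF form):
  $\text{True}$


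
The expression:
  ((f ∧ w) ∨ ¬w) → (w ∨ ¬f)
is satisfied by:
  {w: True, f: False}
  {f: False, w: False}
  {f: True, w: True}


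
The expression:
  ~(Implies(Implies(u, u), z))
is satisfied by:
  {z: False}


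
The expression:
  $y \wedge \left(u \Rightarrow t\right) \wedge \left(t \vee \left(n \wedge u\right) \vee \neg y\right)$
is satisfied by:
  {t: True, y: True}


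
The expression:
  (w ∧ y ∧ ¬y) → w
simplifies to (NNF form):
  True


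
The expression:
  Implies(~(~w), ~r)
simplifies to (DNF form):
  ~r | ~w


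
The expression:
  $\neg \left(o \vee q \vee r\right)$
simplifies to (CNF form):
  $\neg o \wedge \neg q \wedge \neg r$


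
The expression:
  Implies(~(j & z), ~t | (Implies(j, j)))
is always true.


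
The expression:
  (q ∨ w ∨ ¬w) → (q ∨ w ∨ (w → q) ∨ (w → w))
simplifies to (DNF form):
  True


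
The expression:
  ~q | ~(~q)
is always true.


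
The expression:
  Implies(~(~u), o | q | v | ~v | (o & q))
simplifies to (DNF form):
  True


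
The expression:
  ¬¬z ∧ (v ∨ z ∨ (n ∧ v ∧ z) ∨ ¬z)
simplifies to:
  z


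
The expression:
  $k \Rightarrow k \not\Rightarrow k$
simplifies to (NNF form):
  $\neg k$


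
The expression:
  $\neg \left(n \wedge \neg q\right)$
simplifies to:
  $q \vee \neg n$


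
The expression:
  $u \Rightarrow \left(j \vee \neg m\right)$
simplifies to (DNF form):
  $j \vee \neg m \vee \neg u$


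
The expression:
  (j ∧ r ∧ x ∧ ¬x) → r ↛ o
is always true.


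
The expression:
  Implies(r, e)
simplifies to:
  e | ~r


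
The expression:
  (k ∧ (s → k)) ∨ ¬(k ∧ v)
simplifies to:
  True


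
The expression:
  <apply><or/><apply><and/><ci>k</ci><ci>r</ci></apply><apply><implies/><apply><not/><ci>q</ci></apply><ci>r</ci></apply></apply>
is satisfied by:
  {r: True, q: True}
  {r: True, q: False}
  {q: True, r: False}


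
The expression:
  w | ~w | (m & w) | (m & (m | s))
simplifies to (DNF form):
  True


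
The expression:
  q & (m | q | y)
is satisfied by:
  {q: True}


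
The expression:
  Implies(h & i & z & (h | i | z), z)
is always true.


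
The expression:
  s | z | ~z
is always true.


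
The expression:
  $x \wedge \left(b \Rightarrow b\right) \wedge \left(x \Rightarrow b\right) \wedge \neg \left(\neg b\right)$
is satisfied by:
  {b: True, x: True}


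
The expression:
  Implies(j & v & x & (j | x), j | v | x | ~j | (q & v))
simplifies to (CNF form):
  True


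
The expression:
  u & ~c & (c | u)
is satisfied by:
  {u: True, c: False}


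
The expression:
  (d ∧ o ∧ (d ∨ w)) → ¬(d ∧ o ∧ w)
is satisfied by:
  {w: False, o: False, d: False}
  {d: True, w: False, o: False}
  {o: True, w: False, d: False}
  {d: True, o: True, w: False}
  {w: True, d: False, o: False}
  {d: True, w: True, o: False}
  {o: True, w: True, d: False}


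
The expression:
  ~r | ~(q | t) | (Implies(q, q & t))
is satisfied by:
  {t: True, q: False, r: False}
  {q: False, r: False, t: False}
  {r: True, t: True, q: False}
  {r: True, q: False, t: False}
  {t: True, q: True, r: False}
  {q: True, t: False, r: False}
  {r: True, q: True, t: True}


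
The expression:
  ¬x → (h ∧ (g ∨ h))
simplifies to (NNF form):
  h ∨ x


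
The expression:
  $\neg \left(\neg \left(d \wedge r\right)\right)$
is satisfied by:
  {r: True, d: True}


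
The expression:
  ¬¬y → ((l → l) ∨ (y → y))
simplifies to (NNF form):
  True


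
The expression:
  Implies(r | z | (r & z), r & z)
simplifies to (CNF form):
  (r | ~r) & (r | ~z) & (z | ~r) & (z | ~z)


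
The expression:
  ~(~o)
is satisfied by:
  {o: True}


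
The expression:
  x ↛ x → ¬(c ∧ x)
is always true.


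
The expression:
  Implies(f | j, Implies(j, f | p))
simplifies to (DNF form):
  f | p | ~j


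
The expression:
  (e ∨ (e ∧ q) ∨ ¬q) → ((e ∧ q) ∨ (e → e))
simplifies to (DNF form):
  True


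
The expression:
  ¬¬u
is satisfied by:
  {u: True}


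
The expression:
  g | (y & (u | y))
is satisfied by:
  {y: True, g: True}
  {y: True, g: False}
  {g: True, y: False}


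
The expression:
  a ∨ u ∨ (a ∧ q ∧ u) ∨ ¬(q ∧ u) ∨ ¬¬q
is always true.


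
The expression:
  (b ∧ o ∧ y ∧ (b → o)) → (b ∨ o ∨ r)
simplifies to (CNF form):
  True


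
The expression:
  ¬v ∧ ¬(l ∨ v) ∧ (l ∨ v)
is never true.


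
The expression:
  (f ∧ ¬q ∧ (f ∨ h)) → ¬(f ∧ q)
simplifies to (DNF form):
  True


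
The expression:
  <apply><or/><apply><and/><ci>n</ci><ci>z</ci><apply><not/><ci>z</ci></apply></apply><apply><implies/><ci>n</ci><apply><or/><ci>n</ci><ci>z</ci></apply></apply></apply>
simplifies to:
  <true/>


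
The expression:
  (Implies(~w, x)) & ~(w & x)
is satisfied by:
  {x: True, w: False}
  {w: True, x: False}


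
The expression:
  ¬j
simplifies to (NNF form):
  ¬j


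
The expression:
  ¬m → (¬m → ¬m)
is always true.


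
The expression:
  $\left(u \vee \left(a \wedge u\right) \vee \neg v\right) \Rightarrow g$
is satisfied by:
  {g: True, v: True, u: False}
  {g: True, v: False, u: False}
  {g: True, u: True, v: True}
  {g: True, u: True, v: False}
  {v: True, u: False, g: False}


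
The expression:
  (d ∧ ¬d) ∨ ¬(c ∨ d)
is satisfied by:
  {d: False, c: False}


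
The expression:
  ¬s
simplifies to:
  ¬s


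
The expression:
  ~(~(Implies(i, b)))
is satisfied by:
  {b: True, i: False}
  {i: False, b: False}
  {i: True, b: True}


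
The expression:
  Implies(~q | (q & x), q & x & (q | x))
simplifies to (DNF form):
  q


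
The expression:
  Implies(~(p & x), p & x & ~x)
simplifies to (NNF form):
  p & x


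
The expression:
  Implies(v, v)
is always true.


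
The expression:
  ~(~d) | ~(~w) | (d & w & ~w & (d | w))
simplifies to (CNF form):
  d | w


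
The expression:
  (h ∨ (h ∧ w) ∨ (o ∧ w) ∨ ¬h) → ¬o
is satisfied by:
  {o: False}


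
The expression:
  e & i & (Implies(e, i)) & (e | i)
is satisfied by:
  {i: True, e: True}


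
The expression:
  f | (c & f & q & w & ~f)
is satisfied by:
  {f: True}


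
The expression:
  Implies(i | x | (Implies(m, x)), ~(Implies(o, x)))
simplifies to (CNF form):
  ~x & (m | o) & (o | ~i)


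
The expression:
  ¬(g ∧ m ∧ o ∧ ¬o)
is always true.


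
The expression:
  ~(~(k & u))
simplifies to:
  k & u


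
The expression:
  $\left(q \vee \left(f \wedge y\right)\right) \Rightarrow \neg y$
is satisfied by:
  {q: False, y: False, f: False}
  {f: True, q: False, y: False}
  {q: True, f: False, y: False}
  {f: True, q: True, y: False}
  {y: True, f: False, q: False}


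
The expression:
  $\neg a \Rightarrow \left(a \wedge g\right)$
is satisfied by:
  {a: True}


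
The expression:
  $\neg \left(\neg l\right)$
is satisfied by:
  {l: True}


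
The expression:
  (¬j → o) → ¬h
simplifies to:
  (¬j ∧ ¬o) ∨ ¬h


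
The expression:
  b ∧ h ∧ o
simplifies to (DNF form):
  b ∧ h ∧ o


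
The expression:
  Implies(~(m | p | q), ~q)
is always true.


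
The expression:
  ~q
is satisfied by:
  {q: False}


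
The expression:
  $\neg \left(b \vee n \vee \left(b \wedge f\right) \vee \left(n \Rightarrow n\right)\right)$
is never true.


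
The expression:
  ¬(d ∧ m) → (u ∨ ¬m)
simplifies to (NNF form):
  d ∨ u ∨ ¬m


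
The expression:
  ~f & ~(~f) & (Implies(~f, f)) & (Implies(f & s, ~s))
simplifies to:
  False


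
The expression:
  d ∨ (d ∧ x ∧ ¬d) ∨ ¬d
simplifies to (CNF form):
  True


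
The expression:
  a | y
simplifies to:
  a | y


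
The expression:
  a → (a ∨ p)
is always true.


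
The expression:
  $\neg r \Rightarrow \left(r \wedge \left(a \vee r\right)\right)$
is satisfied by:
  {r: True}


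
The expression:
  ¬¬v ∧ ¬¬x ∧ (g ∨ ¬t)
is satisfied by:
  {g: True, x: True, v: True, t: False}
  {x: True, v: True, g: False, t: False}
  {t: True, g: True, x: True, v: True}


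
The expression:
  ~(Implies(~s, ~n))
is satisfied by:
  {n: True, s: False}


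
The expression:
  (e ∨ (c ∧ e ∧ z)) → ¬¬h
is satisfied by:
  {h: True, e: False}
  {e: False, h: False}
  {e: True, h: True}


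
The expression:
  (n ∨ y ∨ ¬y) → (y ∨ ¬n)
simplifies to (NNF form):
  y ∨ ¬n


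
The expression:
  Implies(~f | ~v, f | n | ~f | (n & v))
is always true.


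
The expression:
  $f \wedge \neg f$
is never true.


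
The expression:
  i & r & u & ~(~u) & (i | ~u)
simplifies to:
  i & r & u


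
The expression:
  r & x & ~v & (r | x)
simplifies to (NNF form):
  r & x & ~v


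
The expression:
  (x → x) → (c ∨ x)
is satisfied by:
  {x: True, c: True}
  {x: True, c: False}
  {c: True, x: False}


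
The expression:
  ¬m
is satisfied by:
  {m: False}


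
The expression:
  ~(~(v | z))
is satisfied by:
  {z: True, v: True}
  {z: True, v: False}
  {v: True, z: False}


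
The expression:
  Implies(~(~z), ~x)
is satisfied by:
  {z: False, x: False}
  {x: True, z: False}
  {z: True, x: False}


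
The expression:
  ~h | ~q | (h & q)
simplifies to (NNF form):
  True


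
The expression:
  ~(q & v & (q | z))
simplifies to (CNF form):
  ~q | ~v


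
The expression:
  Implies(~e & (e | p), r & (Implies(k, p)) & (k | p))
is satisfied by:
  {r: True, e: True, p: False}
  {r: True, p: False, e: False}
  {e: True, p: False, r: False}
  {e: False, p: False, r: False}
  {r: True, e: True, p: True}
  {r: True, p: True, e: False}
  {e: True, p: True, r: False}


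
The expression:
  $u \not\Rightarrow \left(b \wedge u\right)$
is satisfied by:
  {u: True, b: False}


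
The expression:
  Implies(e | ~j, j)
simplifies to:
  j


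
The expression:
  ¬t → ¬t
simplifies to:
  True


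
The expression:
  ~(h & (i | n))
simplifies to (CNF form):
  (~h | ~i) & (~h | ~n)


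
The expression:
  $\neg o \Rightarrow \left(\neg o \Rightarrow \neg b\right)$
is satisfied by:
  {o: True, b: False}
  {b: False, o: False}
  {b: True, o: True}


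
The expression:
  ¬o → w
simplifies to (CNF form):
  o ∨ w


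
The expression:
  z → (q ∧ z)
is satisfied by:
  {q: True, z: False}
  {z: False, q: False}
  {z: True, q: True}


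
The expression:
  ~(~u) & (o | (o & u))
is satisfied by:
  {u: True, o: True}


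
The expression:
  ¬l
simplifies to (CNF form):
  ¬l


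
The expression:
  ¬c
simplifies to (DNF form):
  ¬c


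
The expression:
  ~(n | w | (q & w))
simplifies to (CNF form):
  ~n & ~w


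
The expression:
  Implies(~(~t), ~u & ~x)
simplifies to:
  ~t | (~u & ~x)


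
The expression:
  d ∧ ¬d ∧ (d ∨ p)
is never true.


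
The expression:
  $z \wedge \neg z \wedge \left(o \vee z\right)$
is never true.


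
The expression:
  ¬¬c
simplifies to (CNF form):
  c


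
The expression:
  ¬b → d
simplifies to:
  b ∨ d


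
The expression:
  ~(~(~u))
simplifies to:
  ~u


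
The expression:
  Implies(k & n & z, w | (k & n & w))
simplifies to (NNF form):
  w | ~k | ~n | ~z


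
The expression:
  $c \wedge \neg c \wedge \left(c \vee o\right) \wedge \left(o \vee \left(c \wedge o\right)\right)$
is never true.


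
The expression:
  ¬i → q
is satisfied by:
  {i: True, q: True}
  {i: True, q: False}
  {q: True, i: False}


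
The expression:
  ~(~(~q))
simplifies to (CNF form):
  ~q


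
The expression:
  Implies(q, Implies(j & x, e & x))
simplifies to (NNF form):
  e | ~j | ~q | ~x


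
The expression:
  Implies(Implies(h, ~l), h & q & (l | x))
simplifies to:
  h & (l | q) & (l | x)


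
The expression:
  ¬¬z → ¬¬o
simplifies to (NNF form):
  o ∨ ¬z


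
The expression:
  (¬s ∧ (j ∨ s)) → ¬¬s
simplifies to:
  s ∨ ¬j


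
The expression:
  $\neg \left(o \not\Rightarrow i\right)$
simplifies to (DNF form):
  $i \vee \neg o$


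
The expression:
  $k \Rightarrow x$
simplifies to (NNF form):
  $x \vee \neg k$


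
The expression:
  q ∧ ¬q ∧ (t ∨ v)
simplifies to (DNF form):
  False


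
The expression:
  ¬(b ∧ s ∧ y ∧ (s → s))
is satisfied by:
  {s: False, y: False, b: False}
  {b: True, s: False, y: False}
  {y: True, s: False, b: False}
  {b: True, y: True, s: False}
  {s: True, b: False, y: False}
  {b: True, s: True, y: False}
  {y: True, s: True, b: False}


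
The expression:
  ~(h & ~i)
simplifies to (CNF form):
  i | ~h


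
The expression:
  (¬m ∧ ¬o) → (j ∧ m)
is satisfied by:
  {o: True, m: True}
  {o: True, m: False}
  {m: True, o: False}


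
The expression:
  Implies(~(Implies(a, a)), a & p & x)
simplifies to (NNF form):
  True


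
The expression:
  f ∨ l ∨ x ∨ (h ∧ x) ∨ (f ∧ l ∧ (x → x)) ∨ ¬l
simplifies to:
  True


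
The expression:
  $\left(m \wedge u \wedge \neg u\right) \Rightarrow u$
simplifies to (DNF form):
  $\text{True}$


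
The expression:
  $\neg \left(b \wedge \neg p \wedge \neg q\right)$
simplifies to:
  $p \vee q \vee \neg b$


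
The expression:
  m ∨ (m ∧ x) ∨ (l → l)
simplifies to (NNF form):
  True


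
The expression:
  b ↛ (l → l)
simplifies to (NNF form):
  False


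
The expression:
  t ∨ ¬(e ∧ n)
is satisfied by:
  {t: True, e: False, n: False}
  {e: False, n: False, t: False}
  {n: True, t: True, e: False}
  {n: True, e: False, t: False}
  {t: True, e: True, n: False}
  {e: True, t: False, n: False}
  {n: True, e: True, t: True}


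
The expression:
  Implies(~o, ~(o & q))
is always true.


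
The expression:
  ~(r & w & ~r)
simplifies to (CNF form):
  True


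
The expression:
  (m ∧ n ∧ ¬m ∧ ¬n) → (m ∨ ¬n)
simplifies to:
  True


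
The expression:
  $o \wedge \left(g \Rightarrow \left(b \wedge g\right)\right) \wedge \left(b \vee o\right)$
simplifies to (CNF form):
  $o \wedge \left(b \vee \neg g\right)$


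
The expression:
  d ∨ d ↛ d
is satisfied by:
  {d: True}


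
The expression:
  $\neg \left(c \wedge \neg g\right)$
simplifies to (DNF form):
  $g \vee \neg c$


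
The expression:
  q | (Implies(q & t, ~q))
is always true.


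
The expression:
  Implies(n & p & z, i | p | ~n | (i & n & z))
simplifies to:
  True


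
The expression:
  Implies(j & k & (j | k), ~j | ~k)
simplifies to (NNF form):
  ~j | ~k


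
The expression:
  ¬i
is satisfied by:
  {i: False}


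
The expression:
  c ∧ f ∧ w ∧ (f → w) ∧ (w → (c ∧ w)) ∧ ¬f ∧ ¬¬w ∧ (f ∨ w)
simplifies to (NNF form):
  False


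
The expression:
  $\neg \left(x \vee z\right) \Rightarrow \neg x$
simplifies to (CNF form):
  $\text{True}$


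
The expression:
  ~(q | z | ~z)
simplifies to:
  False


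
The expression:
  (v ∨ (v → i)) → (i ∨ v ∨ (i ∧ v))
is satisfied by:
  {i: True, v: True}
  {i: True, v: False}
  {v: True, i: False}


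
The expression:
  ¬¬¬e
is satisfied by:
  {e: False}


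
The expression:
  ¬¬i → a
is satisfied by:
  {a: True, i: False}
  {i: False, a: False}
  {i: True, a: True}


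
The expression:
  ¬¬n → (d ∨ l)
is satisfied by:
  {d: True, l: True, n: False}
  {d: True, l: False, n: False}
  {l: True, d: False, n: False}
  {d: False, l: False, n: False}
  {n: True, d: True, l: True}
  {n: True, d: True, l: False}
  {n: True, l: True, d: False}


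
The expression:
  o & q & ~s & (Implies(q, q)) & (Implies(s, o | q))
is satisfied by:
  {o: True, q: True, s: False}


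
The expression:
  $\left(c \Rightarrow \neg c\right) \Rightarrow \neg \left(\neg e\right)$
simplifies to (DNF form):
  $c \vee e$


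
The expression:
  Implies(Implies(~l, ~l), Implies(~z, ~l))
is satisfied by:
  {z: True, l: False}
  {l: False, z: False}
  {l: True, z: True}


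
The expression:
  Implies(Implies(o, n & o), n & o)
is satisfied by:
  {o: True}


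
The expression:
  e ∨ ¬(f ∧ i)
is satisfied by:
  {e: True, i: False, f: False}
  {e: False, i: False, f: False}
  {f: True, e: True, i: False}
  {f: True, e: False, i: False}
  {i: True, e: True, f: False}
  {i: True, e: False, f: False}
  {i: True, f: True, e: True}


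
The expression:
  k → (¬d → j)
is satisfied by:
  {d: True, j: True, k: False}
  {d: True, j: False, k: False}
  {j: True, d: False, k: False}
  {d: False, j: False, k: False}
  {d: True, k: True, j: True}
  {d: True, k: True, j: False}
  {k: True, j: True, d: False}


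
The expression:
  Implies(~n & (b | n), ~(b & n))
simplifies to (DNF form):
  True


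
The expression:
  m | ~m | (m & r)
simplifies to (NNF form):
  True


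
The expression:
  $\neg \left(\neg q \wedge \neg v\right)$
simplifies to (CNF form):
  $q \vee v$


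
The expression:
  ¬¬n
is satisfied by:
  {n: True}


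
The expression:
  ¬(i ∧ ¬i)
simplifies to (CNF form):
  True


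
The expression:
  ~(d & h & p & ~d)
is always true.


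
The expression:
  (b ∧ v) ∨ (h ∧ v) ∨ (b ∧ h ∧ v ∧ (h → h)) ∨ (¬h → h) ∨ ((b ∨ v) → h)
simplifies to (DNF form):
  h ∨ (b ∧ v) ∨ (¬b ∧ ¬v)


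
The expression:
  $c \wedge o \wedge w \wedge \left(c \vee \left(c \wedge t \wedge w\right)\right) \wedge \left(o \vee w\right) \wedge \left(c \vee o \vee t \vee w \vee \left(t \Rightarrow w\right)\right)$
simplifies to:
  $c \wedge o \wedge w$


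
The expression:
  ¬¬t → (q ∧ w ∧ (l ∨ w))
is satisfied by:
  {q: True, w: True, t: False}
  {q: True, w: False, t: False}
  {w: True, q: False, t: False}
  {q: False, w: False, t: False}
  {q: True, t: True, w: True}


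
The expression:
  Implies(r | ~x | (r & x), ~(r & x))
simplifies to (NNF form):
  ~r | ~x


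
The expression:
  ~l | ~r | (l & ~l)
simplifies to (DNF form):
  ~l | ~r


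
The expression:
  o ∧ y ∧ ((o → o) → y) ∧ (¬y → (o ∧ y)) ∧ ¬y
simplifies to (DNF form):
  False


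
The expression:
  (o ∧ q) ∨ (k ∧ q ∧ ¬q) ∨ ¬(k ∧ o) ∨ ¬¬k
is always true.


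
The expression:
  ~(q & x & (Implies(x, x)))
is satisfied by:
  {q: False, x: False}
  {x: True, q: False}
  {q: True, x: False}


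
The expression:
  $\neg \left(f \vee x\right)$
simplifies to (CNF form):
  $\neg f \wedge \neg x$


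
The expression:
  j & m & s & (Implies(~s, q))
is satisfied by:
  {m: True, j: True, s: True}


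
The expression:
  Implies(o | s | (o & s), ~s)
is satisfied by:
  {s: False}


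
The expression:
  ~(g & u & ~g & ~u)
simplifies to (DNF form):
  True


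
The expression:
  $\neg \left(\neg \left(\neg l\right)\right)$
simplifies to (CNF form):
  $\neg l$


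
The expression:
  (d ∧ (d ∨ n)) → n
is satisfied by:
  {n: True, d: False}
  {d: False, n: False}
  {d: True, n: True}


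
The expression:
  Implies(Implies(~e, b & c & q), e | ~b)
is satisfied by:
  {e: True, c: False, b: False, q: False}
  {q: False, c: False, e: False, b: False}
  {q: True, e: True, c: False, b: False}
  {q: True, c: False, e: False, b: False}
  {b: True, e: True, q: False, c: False}
  {b: True, q: False, c: False, e: False}
  {b: True, q: True, e: True, c: False}
  {b: True, q: True, c: False, e: False}
  {e: True, c: True, b: False, q: False}
  {c: True, b: False, e: False, q: False}
  {q: True, c: True, e: True, b: False}
  {q: True, c: True, b: False, e: False}
  {e: True, c: True, b: True, q: False}
  {c: True, b: True, q: False, e: False}
  {q: True, c: True, b: True, e: True}


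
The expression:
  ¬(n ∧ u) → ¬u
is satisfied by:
  {n: True, u: False}
  {u: False, n: False}
  {u: True, n: True}


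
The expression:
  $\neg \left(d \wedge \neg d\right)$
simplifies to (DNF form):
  $\text{True}$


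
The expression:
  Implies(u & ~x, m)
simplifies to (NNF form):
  m | x | ~u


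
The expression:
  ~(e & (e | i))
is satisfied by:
  {e: False}


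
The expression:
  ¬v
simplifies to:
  ¬v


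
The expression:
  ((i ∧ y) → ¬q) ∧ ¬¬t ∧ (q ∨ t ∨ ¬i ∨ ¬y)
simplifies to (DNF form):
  (t ∧ ¬i) ∨ (t ∧ ¬q) ∨ (t ∧ ¬y)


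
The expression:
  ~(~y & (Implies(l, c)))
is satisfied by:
  {y: True, l: True, c: False}
  {y: True, c: False, l: False}
  {y: True, l: True, c: True}
  {y: True, c: True, l: False}
  {l: True, c: False, y: False}


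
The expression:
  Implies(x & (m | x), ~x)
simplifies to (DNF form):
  ~x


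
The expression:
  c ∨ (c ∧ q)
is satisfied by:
  {c: True}


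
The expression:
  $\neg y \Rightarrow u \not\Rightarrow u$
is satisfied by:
  {y: True}


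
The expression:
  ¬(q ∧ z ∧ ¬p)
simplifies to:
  p ∨ ¬q ∨ ¬z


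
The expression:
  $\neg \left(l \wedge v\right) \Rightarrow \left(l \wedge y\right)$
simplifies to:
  $l \wedge \left(v \vee y\right)$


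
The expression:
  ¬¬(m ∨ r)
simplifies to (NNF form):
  m ∨ r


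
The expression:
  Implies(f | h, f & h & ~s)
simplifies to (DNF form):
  (h & ~h) | (~f & ~h) | (f & h & ~h) | (f & h & ~s) | (f & ~f & ~h) | (f & ~f & ~s) | (h & ~h & ~s) | (~f & ~h & ~s)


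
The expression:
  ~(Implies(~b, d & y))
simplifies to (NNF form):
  ~b & (~d | ~y)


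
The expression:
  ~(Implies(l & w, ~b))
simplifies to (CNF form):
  b & l & w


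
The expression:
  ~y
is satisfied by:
  {y: False}


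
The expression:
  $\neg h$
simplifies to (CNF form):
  $\neg h$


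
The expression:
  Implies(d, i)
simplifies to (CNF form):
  i | ~d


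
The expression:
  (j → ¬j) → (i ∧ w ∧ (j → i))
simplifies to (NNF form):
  j ∨ (i ∧ w)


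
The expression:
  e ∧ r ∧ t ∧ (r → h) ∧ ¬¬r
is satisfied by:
  {t: True, e: True, h: True, r: True}


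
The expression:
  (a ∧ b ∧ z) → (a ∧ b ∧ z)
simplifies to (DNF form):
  True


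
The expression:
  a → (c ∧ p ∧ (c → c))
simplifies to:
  (c ∧ p) ∨ ¬a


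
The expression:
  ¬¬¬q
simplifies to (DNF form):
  ¬q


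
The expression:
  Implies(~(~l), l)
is always true.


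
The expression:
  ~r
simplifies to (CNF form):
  ~r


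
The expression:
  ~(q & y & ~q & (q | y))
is always true.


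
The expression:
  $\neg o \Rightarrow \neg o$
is always true.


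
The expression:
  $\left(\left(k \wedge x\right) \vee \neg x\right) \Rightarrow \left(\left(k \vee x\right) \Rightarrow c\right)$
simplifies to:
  $c \vee \neg k$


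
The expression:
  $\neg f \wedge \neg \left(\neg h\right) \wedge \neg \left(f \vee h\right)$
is never true.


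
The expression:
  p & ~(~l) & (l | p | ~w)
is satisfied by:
  {p: True, l: True}


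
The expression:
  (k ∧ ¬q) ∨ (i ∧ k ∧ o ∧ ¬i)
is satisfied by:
  {k: True, q: False}


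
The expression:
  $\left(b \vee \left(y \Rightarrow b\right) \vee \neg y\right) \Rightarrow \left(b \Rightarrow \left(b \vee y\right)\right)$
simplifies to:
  $\text{True}$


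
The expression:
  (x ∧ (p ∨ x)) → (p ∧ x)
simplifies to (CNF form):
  p ∨ ¬x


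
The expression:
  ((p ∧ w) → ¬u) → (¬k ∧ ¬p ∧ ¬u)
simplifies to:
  (p ∨ ¬k) ∧ (p ∨ ¬u) ∧ (u ∨ ¬p) ∧ (w ∨ ¬u)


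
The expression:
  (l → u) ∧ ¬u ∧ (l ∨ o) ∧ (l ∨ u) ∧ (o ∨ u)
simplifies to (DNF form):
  False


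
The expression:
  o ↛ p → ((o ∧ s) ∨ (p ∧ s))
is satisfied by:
  {s: True, p: True, o: False}
  {s: True, p: False, o: False}
  {p: True, s: False, o: False}
  {s: False, p: False, o: False}
  {s: True, o: True, p: True}
  {s: True, o: True, p: False}
  {o: True, p: True, s: False}


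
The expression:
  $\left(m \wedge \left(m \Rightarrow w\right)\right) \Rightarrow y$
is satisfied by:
  {y: True, w: False, m: False}
  {w: False, m: False, y: False}
  {y: True, m: True, w: False}
  {m: True, w: False, y: False}
  {y: True, w: True, m: False}
  {w: True, y: False, m: False}
  {y: True, m: True, w: True}


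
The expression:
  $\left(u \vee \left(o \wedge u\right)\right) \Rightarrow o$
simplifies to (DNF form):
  $o \vee \neg u$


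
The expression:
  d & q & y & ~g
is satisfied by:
  {y: True, d: True, q: True, g: False}


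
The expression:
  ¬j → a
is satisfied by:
  {a: True, j: True}
  {a: True, j: False}
  {j: True, a: False}


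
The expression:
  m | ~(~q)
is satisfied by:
  {q: True, m: True}
  {q: True, m: False}
  {m: True, q: False}


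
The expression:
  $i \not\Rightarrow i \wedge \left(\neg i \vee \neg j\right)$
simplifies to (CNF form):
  $\text{False}$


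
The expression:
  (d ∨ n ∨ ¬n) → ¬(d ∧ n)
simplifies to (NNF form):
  ¬d ∨ ¬n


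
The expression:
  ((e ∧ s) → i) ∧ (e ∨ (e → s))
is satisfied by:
  {i: True, s: False, e: False}
  {s: False, e: False, i: False}
  {i: True, e: True, s: False}
  {e: True, s: False, i: False}
  {i: True, s: True, e: False}
  {s: True, i: False, e: False}
  {i: True, e: True, s: True}


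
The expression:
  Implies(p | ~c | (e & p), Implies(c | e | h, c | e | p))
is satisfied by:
  {p: True, c: True, e: True, h: False}
  {p: True, c: True, h: False, e: False}
  {p: True, e: True, h: False, c: False}
  {p: True, h: False, e: False, c: False}
  {c: True, e: True, h: False, p: False}
  {c: True, h: False, e: False, p: False}
  {e: True, c: False, h: False, p: False}
  {c: False, h: False, e: False, p: False}
  {c: True, p: True, h: True, e: True}
  {c: True, p: True, h: True, e: False}
  {p: True, h: True, e: True, c: False}
  {p: True, h: True, c: False, e: False}
  {e: True, h: True, c: True, p: False}
  {h: True, c: True, p: False, e: False}
  {h: True, e: True, p: False, c: False}


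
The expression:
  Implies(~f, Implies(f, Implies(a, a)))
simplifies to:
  True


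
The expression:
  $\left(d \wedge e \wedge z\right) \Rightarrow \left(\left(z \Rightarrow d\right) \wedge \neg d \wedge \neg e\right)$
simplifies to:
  $\neg d \vee \neg e \vee \neg z$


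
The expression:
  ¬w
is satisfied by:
  {w: False}


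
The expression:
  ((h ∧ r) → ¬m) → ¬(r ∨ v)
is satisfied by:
  {m: True, h: True, v: False, r: False}
  {m: True, v: False, h: False, r: False}
  {h: True, m: False, v: False, r: False}
  {m: False, v: False, h: False, r: False}
  {r: True, m: True, h: True, v: False}
  {r: True, m: True, h: True, v: True}


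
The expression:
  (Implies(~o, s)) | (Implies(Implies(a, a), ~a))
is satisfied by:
  {o: True, s: True, a: False}
  {o: True, s: False, a: False}
  {s: True, o: False, a: False}
  {o: False, s: False, a: False}
  {a: True, o: True, s: True}
  {a: True, o: True, s: False}
  {a: True, s: True, o: False}


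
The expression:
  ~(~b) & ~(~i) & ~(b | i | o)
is never true.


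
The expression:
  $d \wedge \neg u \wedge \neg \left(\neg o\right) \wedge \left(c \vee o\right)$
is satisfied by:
  {d: True, o: True, u: False}


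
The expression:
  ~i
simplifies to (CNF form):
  ~i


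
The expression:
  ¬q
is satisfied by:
  {q: False}


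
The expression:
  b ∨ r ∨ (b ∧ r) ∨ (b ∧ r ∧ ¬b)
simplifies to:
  b ∨ r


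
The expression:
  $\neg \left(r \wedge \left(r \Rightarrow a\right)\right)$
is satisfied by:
  {a: False, r: False}
  {r: True, a: False}
  {a: True, r: False}


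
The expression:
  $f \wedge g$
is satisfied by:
  {g: True, f: True}


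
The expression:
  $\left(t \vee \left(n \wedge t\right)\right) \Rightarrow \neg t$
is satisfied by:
  {t: False}


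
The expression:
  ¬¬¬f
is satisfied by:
  {f: False}


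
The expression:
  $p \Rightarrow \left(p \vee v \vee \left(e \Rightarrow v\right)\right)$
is always true.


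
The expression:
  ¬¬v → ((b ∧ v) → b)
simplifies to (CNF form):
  True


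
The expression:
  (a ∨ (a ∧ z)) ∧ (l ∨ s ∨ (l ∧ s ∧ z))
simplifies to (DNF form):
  (a ∧ l) ∨ (a ∧ s)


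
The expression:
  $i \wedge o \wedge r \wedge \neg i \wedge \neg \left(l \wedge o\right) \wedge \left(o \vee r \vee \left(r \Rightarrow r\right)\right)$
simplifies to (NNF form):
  $\text{False}$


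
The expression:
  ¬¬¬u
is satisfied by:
  {u: False}


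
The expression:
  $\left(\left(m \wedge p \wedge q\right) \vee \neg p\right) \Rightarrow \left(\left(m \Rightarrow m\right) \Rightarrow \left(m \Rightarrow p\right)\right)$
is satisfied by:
  {p: True, m: False}
  {m: False, p: False}
  {m: True, p: True}


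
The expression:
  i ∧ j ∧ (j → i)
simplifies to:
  i ∧ j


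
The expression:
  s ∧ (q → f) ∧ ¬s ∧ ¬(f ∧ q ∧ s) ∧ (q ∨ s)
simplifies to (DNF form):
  False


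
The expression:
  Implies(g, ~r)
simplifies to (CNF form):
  ~g | ~r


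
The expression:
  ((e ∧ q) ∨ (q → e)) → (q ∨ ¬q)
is always true.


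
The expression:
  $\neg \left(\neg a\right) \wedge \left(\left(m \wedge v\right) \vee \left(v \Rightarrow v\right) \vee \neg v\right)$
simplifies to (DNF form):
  $a$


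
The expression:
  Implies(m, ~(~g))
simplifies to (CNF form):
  g | ~m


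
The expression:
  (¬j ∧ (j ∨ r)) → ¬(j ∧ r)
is always true.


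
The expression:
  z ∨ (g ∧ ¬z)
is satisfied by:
  {z: True, g: True}
  {z: True, g: False}
  {g: True, z: False}


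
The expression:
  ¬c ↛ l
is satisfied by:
  {l: True, c: False}
  {c: False, l: False}
  {c: True, l: True}


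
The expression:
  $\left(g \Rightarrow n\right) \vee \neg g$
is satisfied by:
  {n: True, g: False}
  {g: False, n: False}
  {g: True, n: True}


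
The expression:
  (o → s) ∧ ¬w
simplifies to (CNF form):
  ¬w ∧ (s ∨ ¬o)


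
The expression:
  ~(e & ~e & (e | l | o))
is always true.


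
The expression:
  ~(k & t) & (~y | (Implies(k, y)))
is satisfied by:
  {k: False, t: False}
  {t: True, k: False}
  {k: True, t: False}


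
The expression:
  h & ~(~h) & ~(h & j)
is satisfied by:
  {h: True, j: False}


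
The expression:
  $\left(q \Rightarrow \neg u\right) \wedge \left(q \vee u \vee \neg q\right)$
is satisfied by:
  {u: False, q: False}
  {q: True, u: False}
  {u: True, q: False}


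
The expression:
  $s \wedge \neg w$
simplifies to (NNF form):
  $s \wedge \neg w$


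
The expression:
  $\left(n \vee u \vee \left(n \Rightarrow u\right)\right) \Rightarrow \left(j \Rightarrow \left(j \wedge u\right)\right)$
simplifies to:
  $u \vee \neg j$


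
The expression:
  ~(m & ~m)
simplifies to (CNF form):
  True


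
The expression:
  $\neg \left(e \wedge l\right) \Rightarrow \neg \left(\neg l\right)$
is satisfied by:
  {l: True}


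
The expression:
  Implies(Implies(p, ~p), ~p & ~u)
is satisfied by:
  {p: True, u: False}
  {u: False, p: False}
  {u: True, p: True}


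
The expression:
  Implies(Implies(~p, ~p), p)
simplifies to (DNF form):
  p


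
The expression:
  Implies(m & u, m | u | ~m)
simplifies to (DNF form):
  True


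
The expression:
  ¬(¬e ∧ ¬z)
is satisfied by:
  {z: True, e: True}
  {z: True, e: False}
  {e: True, z: False}


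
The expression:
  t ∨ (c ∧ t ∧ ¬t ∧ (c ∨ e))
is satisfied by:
  {t: True}


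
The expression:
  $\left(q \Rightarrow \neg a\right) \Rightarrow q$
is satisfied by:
  {q: True}


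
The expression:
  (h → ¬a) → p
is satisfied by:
  {a: True, p: True, h: True}
  {a: True, p: True, h: False}
  {p: True, h: True, a: False}
  {p: True, h: False, a: False}
  {a: True, h: True, p: False}


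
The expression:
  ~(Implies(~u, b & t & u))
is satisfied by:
  {u: False}


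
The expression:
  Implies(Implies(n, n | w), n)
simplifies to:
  n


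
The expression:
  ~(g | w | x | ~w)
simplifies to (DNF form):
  False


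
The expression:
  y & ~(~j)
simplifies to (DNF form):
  j & y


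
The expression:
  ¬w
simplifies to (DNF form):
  ¬w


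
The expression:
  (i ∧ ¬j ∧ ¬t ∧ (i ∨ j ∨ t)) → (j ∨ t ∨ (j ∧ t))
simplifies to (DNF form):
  j ∨ t ∨ ¬i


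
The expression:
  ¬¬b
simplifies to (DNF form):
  b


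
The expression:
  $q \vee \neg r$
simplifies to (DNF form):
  $q \vee \neg r$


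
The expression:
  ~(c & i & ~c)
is always true.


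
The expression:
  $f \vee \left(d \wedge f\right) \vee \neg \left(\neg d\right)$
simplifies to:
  $d \vee f$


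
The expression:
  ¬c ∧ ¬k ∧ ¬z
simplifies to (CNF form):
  ¬c ∧ ¬k ∧ ¬z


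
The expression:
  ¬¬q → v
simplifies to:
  v ∨ ¬q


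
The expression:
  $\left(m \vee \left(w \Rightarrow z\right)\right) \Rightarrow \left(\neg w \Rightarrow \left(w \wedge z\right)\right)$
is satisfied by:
  {w: True}


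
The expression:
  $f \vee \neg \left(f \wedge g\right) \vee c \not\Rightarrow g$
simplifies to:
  $\text{True}$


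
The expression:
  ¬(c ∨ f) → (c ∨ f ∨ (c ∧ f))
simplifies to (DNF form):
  c ∨ f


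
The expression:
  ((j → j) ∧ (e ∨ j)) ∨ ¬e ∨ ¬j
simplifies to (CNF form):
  True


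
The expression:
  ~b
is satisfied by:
  {b: False}


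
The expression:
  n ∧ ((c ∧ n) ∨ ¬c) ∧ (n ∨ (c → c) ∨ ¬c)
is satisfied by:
  {n: True}


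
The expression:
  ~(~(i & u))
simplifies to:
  i & u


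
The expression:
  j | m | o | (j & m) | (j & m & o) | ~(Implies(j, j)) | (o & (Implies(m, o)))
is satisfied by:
  {o: True, m: True, j: True}
  {o: True, m: True, j: False}
  {o: True, j: True, m: False}
  {o: True, j: False, m: False}
  {m: True, j: True, o: False}
  {m: True, j: False, o: False}
  {j: True, m: False, o: False}


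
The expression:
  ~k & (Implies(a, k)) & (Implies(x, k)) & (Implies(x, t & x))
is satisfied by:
  {x: False, k: False, a: False}


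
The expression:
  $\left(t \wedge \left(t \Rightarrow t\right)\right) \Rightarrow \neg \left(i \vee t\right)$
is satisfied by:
  {t: False}


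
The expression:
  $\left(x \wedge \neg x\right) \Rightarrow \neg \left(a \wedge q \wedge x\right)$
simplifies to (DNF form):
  $\text{True}$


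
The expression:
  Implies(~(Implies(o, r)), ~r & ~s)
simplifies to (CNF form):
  r | ~o | ~s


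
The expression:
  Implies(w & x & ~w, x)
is always true.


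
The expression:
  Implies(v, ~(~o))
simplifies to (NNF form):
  o | ~v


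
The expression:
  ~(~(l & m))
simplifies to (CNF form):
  l & m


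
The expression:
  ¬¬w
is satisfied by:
  {w: True}


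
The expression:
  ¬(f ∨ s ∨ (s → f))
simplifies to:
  False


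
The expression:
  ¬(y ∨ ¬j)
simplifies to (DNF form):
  j ∧ ¬y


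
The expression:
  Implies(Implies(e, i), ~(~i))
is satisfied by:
  {i: True, e: True}
  {i: True, e: False}
  {e: True, i: False}


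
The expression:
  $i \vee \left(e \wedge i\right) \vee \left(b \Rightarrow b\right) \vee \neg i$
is always true.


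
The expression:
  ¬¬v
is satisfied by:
  {v: True}


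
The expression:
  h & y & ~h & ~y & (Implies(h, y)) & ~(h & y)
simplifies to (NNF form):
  False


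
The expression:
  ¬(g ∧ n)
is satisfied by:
  {g: False, n: False}
  {n: True, g: False}
  {g: True, n: False}
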